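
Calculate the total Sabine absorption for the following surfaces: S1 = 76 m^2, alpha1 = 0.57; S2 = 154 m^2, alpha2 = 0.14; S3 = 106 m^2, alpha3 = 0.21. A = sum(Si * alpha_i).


76 * 0.57 = 43.32
154 * 0.14 = 21.56
106 * 0.21 = 22.26
A_total = 43.32 + 21.56 + 22.26 = 87.14 m^2


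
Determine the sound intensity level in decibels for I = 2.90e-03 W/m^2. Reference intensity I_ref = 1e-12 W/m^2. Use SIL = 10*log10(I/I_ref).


I / I_ref = 2.90e-03 / 1e-12 = 2.9e+09
SIL = 10 * log10(2.9e+09) = 94.624 dB


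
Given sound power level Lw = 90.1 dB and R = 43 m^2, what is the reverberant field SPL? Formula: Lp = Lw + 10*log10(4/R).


4/R = 4/43 = 0.0930233
Lp = 90.1 + 10*log10(0.0930233) = 79.786 dB


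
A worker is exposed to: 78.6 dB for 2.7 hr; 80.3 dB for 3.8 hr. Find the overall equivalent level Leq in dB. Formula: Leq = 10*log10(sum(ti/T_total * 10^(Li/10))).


T_total = 2.7 + 3.8 = 6.5 hr
(2.7/6.5) * 10^(78.6/10) = 3.0092e+07
(3.8/6.5) * 10^(80.3/10) = 6.26427e+07
Sum = 3.0092e+07 + 6.26427e+07 = 9.27347e+07
Leq = 10*log10(9.27347e+07) = 79.672 dB


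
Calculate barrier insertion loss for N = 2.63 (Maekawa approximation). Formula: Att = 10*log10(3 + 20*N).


3 + 20*N = 3 + 20*2.63 = 55.6
Att = 10*log10(55.6) = 17.451 dB


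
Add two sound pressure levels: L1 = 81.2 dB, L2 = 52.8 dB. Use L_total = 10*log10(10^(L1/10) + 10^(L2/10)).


10^(81.2/10) = 1.31826e+08
10^(52.8/10) = 190546
Sum = 1.31826e+08 + 190546 = 1.32017e+08
L_total = 10*log10(1.32017e+08) = 81.206 dB


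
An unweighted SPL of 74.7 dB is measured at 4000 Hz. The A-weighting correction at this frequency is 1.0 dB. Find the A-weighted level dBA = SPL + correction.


A-weighting table: 4000 Hz -> 1.0 dB correction
SPL_A = SPL + correction = 74.7 + (1.0) = 75.7 dBA


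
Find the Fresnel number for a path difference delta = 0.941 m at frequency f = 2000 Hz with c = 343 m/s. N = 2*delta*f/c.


N = 2*delta*f/c = 2*delta/lambda, where lambda = c/f
lambda = 343 / 2000 = 0.1715 m
N = 2 * 0.941 / 0.1715 = 10.974


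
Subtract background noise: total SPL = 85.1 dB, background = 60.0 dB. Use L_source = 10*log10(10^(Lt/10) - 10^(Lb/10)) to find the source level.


10^(85.1/10) = 3.23594e+08
10^(60.0/10) = 1e+06
Difference = 3.23594e+08 - 1e+06 = 3.22594e+08
L_source = 10*log10(3.22594e+08) = 85.087 dB


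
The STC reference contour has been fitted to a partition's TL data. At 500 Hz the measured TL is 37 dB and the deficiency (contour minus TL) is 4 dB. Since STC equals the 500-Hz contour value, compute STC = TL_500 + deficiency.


By ASTM E413, STC = value of the fitted reference contour at 500 Hz.
Contour value at 500 Hz = TL_500 + deficiency = 37 + 4 = 41
STC = 41


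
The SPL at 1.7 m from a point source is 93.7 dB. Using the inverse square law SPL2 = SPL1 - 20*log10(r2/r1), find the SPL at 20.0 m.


r2/r1 = 20.0/1.7 = 11.7647
Correction = 20*log10(11.7647) = 21.4116 dB
SPL2 = 93.7 - 21.4116 = 72.288 dB


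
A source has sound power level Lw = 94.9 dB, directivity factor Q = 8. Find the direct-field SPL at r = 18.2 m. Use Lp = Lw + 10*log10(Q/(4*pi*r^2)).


4*pi*r^2 = 4*pi*18.2^2 = 4162.48 m^2
Q / (4*pi*r^2) = 8 / 4162.48 = 0.00192193
Lp = 94.9 + 10*log10(0.00192193) = 67.737 dB


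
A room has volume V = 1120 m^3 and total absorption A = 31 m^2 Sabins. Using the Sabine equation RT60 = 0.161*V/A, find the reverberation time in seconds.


RT60 = 0.161 * 1120 / 31 = 5.8168 s


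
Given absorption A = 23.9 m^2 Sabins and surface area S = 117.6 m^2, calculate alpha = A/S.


Absorption coefficient = absorbed power / incident power
alpha = A / S = 23.9 / 117.6 = 0.20323


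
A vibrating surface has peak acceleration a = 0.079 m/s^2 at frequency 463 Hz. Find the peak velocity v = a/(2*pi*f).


omega = 2*pi*f = 2*pi*463 = 2909.11 rad/s
v = a / omega = 0.079 / 2909.11 = 2.7156e-05 m/s


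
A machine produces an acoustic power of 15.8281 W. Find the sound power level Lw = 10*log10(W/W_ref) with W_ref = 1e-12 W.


W / W_ref = 15.8281 / 1e-12 = 1.58281e+13
Lw = 10 * log10(1.58281e+13) = 131.99 dB


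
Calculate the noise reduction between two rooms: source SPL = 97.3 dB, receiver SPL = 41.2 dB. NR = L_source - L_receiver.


NR = L_source - L_receiver (difference between source and receiving room levels)
NR = 97.3 - 41.2 = 56.1 dB


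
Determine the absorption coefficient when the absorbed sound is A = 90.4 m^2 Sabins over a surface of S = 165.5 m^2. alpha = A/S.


Absorption coefficient = absorbed power / incident power
alpha = A / S = 90.4 / 165.5 = 0.54622


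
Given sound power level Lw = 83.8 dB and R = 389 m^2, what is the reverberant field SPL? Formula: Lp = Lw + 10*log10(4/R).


4/R = 4/389 = 0.0102828
Lp = 83.8 + 10*log10(0.0102828) = 63.921 dB


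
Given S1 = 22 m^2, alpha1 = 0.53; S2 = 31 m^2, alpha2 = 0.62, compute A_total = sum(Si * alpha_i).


22 * 0.53 = 11.66
31 * 0.62 = 19.22
A_total = 11.66 + 19.22 = 30.88 m^2


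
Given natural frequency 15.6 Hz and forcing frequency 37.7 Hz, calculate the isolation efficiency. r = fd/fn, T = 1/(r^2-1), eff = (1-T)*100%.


r = 37.7 / 15.6 = 2.41667
r^2 - 1 = 2.41667^2 - 1 = 4.84029
T = 1/4.84029 = 0.206599
Efficiency = (1 - 0.206599)*100 = 79.34 %


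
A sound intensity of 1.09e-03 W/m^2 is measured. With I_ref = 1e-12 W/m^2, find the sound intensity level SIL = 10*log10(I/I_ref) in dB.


I / I_ref = 1.09e-03 / 1e-12 = 1.09e+09
SIL = 10 * log10(1.09e+09) = 90.374 dB


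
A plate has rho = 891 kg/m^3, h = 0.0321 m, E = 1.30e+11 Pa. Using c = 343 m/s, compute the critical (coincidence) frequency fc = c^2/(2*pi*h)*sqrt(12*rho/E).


12*rho/E = 12*891/1.30e+11 = 8.22462e-08
sqrt(12*rho/E) = sqrt(8.22462e-08) = 0.000286786
c^2/(2*pi*h) = 343^2/(2*pi*0.0321) = 583315
fc = 583315 * 0.000286786 = 167.29 Hz


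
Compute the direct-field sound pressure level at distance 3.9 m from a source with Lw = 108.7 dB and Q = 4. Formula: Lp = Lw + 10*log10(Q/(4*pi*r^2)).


4*pi*r^2 = 4*pi*3.9^2 = 191.134 m^2
Q / (4*pi*r^2) = 4 / 191.134 = 0.0209277
Lp = 108.7 + 10*log10(0.0209277) = 91.907 dB


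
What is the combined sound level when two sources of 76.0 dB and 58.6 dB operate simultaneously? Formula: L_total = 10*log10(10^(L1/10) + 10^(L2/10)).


10^(76.0/10) = 3.98107e+07
10^(58.6/10) = 724436
Sum = 3.98107e+07 + 724436 = 4.05351e+07
L_total = 10*log10(4.05351e+07) = 76.078 dB


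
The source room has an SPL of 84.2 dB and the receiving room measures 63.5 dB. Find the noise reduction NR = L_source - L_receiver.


NR = L_source - L_receiver (difference between source and receiving room levels)
NR = 84.2 - 63.5 = 20.7 dB


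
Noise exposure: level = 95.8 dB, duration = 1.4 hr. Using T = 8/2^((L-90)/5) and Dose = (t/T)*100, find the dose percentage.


T_allowed = 8 / 2^((95.8 - 90)/5) = 3.5801 hr
Dose = 1.4 / 3.5801 * 100 = 39.105 %


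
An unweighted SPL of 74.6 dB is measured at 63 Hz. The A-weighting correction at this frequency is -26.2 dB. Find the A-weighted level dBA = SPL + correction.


A-weighting table: 63 Hz -> -26.2 dB correction
SPL_A = SPL + correction = 74.6 + (-26.2) = 48.4 dBA


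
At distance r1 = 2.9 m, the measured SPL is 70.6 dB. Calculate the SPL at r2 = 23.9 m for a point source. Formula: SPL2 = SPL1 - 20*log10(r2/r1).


r2/r1 = 23.9/2.9 = 8.24138
Correction = 20*log10(8.24138) = 18.32 dB
SPL2 = 70.6 - 18.32 = 52.28 dB


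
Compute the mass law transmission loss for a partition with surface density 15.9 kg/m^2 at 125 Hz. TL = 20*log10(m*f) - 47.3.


m * f = 15.9 * 125 = 1987.5
20*log10(1987.5) = 65.9661 dB
TL = 65.9661 - 47.3 = 18.666 dB


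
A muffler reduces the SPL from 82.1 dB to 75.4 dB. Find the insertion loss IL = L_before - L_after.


Insertion loss = SPL without muffler - SPL with muffler
IL = 82.1 - 75.4 = 6.7 dB


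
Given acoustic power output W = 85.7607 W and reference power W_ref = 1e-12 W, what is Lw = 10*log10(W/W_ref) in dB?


W / W_ref = 85.7607 / 1e-12 = 8.57607e+13
Lw = 10 * log10(8.57607e+13) = 139.33 dB


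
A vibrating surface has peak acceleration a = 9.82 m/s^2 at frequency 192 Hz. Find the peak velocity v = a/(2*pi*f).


omega = 2*pi*f = 2*pi*192 = 1206.37 rad/s
v = a / omega = 9.82 / 1206.37 = 0.0081401 m/s


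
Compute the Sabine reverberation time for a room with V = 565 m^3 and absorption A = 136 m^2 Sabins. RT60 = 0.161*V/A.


RT60 = 0.161 * 565 / 136 = 0.66886 s


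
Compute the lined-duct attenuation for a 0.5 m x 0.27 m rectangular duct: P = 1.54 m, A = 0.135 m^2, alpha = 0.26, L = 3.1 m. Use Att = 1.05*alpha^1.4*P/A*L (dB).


alpha^1.4 = 0.26^1.4 = 0.151692
Attenuation rate = 1.05 * alpha^1.4 * P / A
= 1.05 * 0.151692 * 1.54 / 0.135 = 1.81693 dB/m
Total Att = 1.81693 * 3.1 = 5.6325 dB


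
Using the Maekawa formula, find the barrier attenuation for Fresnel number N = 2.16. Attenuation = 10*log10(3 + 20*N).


3 + 20*N = 3 + 20*2.16 = 46.2
Att = 10*log10(46.2) = 16.646 dB


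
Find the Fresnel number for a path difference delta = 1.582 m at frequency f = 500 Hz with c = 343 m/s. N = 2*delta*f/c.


N = 2*delta*f/c = 2*delta/lambda, where lambda = c/f
lambda = 343 / 500 = 0.686 m
N = 2 * 1.582 / 0.686 = 4.6122


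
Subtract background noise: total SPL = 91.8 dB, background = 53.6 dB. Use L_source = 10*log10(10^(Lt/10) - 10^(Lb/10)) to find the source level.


10^(91.8/10) = 1.51356e+09
10^(53.6/10) = 229087
Difference = 1.51356e+09 - 229087 = 1.51333e+09
L_source = 10*log10(1.51333e+09) = 91.799 dB


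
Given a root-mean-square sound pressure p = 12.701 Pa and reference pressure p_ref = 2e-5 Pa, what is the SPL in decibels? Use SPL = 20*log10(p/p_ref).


p / p_ref = 12.701 / 2e-5 = 635050
SPL = 20 * log10(635050) = 116.06 dB


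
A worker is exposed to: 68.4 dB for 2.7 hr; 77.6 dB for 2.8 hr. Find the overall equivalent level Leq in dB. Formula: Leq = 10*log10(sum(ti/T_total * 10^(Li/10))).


T_total = 2.7 + 2.8 = 5.5 hr
(2.7/5.5) * 10^(68.4/10) = 3.39626e+06
(2.8/5.5) * 10^(77.6/10) = 2.92951e+07
Sum = 3.39626e+06 + 2.92951e+07 = 3.26914e+07
Leq = 10*log10(3.26914e+07) = 75.144 dB


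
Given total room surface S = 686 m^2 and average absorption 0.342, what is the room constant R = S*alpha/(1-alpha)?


R = 686 * 0.342 / (1 - 0.342) = 356.55 m^2


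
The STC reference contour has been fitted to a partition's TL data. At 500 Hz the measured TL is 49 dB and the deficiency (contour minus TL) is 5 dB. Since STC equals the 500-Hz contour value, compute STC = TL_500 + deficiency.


By ASTM E413, STC = value of the fitted reference contour at 500 Hz.
Contour value at 500 Hz = TL_500 + deficiency = 49 + 5 = 54
STC = 54


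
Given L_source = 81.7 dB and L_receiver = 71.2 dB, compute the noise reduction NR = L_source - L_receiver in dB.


NR = L_source - L_receiver (difference between source and receiving room levels)
NR = 81.7 - 71.2 = 10.5 dB


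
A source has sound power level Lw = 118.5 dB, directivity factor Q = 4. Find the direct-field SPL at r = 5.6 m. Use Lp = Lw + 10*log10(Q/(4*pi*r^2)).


4*pi*r^2 = 4*pi*5.6^2 = 394.081 m^2
Q / (4*pi*r^2) = 4 / 394.081 = 0.0101502
Lp = 118.5 + 10*log10(0.0101502) = 98.565 dB


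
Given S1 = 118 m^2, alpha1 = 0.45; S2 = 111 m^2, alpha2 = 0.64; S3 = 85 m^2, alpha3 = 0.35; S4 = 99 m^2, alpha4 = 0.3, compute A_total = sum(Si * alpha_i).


118 * 0.45 = 53.1
111 * 0.64 = 71.04
85 * 0.35 = 29.75
99 * 0.3 = 29.7
A_total = 53.1 + 71.04 + 29.75 + 29.7 = 183.59 m^2


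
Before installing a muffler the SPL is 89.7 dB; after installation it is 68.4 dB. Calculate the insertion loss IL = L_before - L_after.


Insertion loss = SPL without muffler - SPL with muffler
IL = 89.7 - 68.4 = 21.3 dB


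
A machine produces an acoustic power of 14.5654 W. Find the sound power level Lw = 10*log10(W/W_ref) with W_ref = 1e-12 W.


W / W_ref = 14.5654 / 1e-12 = 1.45654e+13
Lw = 10 * log10(1.45654e+13) = 131.63 dB


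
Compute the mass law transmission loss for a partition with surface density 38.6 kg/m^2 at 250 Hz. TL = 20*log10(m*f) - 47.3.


m * f = 38.6 * 250 = 9650
20*log10(9650) = 79.6905 dB
TL = 79.6905 - 47.3 = 32.391 dB


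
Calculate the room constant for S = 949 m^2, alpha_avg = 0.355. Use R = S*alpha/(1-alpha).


R = 949 * 0.355 / (1 - 0.355) = 522.32 m^2


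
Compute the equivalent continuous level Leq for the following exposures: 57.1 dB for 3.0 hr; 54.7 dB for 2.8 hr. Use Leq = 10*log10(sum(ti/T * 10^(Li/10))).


T_total = 3.0 + 2.8 = 5.8 hr
(3.0/5.8) * 10^(57.1/10) = 265273
(2.8/5.8) * 10^(54.7/10) = 142472
Sum = 265273 + 142472 = 407745
Leq = 10*log10(407745) = 56.104 dB


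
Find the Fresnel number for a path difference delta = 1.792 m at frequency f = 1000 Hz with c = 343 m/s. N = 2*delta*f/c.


N = 2*delta*f/c = 2*delta/lambda, where lambda = c/f
lambda = 343 / 1000 = 0.343 m
N = 2 * 1.792 / 0.343 = 10.449


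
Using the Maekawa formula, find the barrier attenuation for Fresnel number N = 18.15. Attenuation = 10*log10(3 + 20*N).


3 + 20*N = 3 + 20*18.15 = 366
Att = 10*log10(366) = 25.635 dB


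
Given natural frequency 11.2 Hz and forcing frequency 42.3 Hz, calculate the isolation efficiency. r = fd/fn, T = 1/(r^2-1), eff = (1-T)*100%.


r = 42.3 / 11.2 = 3.77679
r^2 - 1 = 3.77679^2 - 1 = 13.2641
T = 1/13.2641 = 0.0753915
Efficiency = (1 - 0.0753915)*100 = 92.461 %


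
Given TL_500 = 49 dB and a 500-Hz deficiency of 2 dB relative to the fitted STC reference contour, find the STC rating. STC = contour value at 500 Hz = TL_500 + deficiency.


By ASTM E413, STC = value of the fitted reference contour at 500 Hz.
Contour value at 500 Hz = TL_500 + deficiency = 49 + 2 = 51
STC = 51


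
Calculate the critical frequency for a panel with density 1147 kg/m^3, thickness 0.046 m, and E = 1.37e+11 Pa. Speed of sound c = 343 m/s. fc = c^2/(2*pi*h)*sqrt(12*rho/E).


12*rho/E = 12*1147/1.37e+11 = 1.00467e-07
sqrt(12*rho/E) = sqrt(1.00467e-07) = 0.000316965
c^2/(2*pi*h) = 343^2/(2*pi*0.046) = 407053
fc = 407053 * 0.000316965 = 129.02 Hz


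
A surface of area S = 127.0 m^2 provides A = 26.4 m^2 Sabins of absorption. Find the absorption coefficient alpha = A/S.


Absorption coefficient = absorbed power / incident power
alpha = A / S = 26.4 / 127.0 = 0.20787


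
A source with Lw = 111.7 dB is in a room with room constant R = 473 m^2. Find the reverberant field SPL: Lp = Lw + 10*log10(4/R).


4/R = 4/473 = 0.00845666
Lp = 111.7 + 10*log10(0.00845666) = 90.972 dB


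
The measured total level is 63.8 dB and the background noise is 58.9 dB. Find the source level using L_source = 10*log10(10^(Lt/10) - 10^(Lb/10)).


10^(63.8/10) = 2.39883e+06
10^(58.9/10) = 776247
Difference = 2.39883e+06 - 776247 = 1.62258e+06
L_source = 10*log10(1.62258e+06) = 62.102 dB


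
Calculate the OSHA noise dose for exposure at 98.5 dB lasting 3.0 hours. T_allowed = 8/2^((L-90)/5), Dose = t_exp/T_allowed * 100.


T_allowed = 8 / 2^((98.5 - 90)/5) = 2.46229 hr
Dose = 3.0 / 2.46229 * 100 = 121.84 %


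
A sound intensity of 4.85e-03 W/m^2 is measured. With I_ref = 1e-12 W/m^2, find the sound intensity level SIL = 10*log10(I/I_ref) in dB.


I / I_ref = 4.85e-03 / 1e-12 = 4.85e+09
SIL = 10 * log10(4.85e+09) = 96.857 dB


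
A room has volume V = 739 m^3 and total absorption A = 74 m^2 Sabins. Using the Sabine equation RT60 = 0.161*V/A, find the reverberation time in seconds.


RT60 = 0.161 * 739 / 74 = 1.6078 s


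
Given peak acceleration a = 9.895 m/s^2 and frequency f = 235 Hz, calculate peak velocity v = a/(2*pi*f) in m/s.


omega = 2*pi*f = 2*pi*235 = 1476.55 rad/s
v = a / omega = 9.895 / 1476.55 = 0.0067014 m/s


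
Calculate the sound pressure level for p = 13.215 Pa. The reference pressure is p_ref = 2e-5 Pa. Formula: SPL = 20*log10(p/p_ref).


p / p_ref = 13.215 / 2e-5 = 660750
SPL = 20 * log10(660750) = 116.4 dB


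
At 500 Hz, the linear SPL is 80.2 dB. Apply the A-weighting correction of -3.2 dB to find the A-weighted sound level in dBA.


A-weighting table: 500 Hz -> -3.2 dB correction
SPL_A = SPL + correction = 80.2 + (-3.2) = 77 dBA


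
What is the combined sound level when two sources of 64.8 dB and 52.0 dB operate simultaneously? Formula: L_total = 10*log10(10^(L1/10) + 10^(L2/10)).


10^(64.8/10) = 3.01995e+06
10^(52.0/10) = 158489
Sum = 3.01995e+06 + 158489 = 3.17844e+06
L_total = 10*log10(3.17844e+06) = 65.022 dB


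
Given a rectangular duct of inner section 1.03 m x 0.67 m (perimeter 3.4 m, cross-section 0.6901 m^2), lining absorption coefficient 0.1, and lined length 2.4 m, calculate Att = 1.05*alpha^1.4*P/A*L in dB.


alpha^1.4 = 0.1^1.4 = 0.0398107
Attenuation rate = 1.05 * alpha^1.4 * P / A
= 1.05 * 0.0398107 * 3.4 / 0.6901 = 0.205947 dB/m
Total Att = 0.205947 * 2.4 = 0.49427 dB


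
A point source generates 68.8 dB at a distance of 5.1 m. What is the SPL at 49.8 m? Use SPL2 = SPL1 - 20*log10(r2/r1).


r2/r1 = 49.8/5.1 = 9.76471
Correction = 20*log10(9.76471) = 19.7932 dB
SPL2 = 68.8 - 19.7932 = 49.007 dB


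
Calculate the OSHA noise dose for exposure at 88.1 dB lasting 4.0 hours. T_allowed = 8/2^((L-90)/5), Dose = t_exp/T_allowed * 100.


T_allowed = 8 / 2^((88.1 - 90)/5) = 10.4107 hr
Dose = 4.0 / 10.4107 * 100 = 38.422 %


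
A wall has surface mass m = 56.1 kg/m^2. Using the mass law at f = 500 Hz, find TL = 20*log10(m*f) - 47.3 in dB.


m * f = 56.1 * 500 = 28050
20*log10(28050) = 88.9587 dB
TL = 88.9587 - 47.3 = 41.659 dB


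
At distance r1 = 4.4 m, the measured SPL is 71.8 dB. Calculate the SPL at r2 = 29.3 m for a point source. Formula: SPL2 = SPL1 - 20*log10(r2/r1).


r2/r1 = 29.3/4.4 = 6.65909
Correction = 20*log10(6.65909) = 16.4683 dB
SPL2 = 71.8 - 16.4683 = 55.332 dB


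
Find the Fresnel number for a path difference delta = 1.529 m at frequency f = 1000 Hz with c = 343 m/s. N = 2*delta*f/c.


N = 2*delta*f/c = 2*delta/lambda, where lambda = c/f
lambda = 343 / 1000 = 0.343 m
N = 2 * 1.529 / 0.343 = 8.9155


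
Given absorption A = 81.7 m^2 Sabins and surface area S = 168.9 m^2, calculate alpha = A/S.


Absorption coefficient = absorbed power / incident power
alpha = A / S = 81.7 / 168.9 = 0.48372


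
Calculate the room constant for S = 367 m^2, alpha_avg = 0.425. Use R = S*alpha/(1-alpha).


R = 367 * 0.425 / (1 - 0.425) = 271.26 m^2


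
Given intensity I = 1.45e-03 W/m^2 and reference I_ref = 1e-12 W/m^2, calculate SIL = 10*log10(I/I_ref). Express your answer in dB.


I / I_ref = 1.45e-03 / 1e-12 = 1.45e+09
SIL = 10 * log10(1.45e+09) = 91.614 dB


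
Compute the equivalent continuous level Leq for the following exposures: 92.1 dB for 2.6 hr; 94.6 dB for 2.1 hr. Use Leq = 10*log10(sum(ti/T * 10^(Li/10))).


T_total = 2.6 + 2.1 = 4.7 hr
(2.6/4.7) * 10^(92.1/10) = 8.97172e+08
(2.1/4.7) * 10^(94.6/10) = 1.28861e+09
Sum = 8.97172e+08 + 1.28861e+09 = 2.18578e+09
Leq = 10*log10(2.18578e+09) = 93.396 dB


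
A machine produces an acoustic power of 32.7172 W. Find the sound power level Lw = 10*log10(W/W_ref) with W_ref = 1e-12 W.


W / W_ref = 32.7172 / 1e-12 = 3.27172e+13
Lw = 10 * log10(3.27172e+13) = 135.15 dB


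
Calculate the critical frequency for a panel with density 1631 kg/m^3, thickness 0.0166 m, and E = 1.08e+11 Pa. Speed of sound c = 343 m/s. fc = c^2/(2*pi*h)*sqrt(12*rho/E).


12*rho/E = 12*1631/1.08e+11 = 1.81222e-07
sqrt(12*rho/E) = sqrt(1.81222e-07) = 0.000425702
c^2/(2*pi*h) = 343^2/(2*pi*0.0166) = 1.12798e+06
fc = 1.12798e+06 * 0.000425702 = 480.18 Hz


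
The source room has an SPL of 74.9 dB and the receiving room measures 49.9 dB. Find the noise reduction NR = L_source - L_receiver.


NR = L_source - L_receiver (difference between source and receiving room levels)
NR = 74.9 - 49.9 = 25 dB


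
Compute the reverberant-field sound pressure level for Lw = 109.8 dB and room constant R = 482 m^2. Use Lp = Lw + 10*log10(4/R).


4/R = 4/482 = 0.00829876
Lp = 109.8 + 10*log10(0.00829876) = 88.99 dB


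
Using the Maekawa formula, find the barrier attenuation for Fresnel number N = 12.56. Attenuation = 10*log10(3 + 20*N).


3 + 20*N = 3 + 20*12.56 = 254.2
Att = 10*log10(254.2) = 24.052 dB


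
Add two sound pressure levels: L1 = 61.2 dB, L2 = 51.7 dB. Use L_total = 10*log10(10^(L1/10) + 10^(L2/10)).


10^(61.2/10) = 1.31826e+06
10^(51.7/10) = 147911
Sum = 1.31826e+06 + 147911 = 1.46617e+06
L_total = 10*log10(1.46617e+06) = 61.662 dB


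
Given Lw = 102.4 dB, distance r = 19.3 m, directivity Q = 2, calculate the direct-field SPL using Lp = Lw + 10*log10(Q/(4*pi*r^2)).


4*pi*r^2 = 4*pi*19.3^2 = 4680.85 m^2
Q / (4*pi*r^2) = 2 / 4680.85 = 0.000427273
Lp = 102.4 + 10*log10(0.000427273) = 68.707 dB


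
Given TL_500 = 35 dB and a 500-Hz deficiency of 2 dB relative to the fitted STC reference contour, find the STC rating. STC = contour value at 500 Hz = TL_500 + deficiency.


By ASTM E413, STC = value of the fitted reference contour at 500 Hz.
Contour value at 500 Hz = TL_500 + deficiency = 35 + 2 = 37
STC = 37


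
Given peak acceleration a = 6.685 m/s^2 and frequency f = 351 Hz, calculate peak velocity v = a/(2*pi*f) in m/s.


omega = 2*pi*f = 2*pi*351 = 2205.4 rad/s
v = a / omega = 6.685 / 2205.4 = 0.0030312 m/s


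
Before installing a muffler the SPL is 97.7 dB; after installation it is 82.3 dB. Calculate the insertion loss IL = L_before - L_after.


Insertion loss = SPL without muffler - SPL with muffler
IL = 97.7 - 82.3 = 15.4 dB


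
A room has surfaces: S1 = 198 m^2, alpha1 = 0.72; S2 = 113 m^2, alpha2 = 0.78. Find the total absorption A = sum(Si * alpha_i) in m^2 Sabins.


198 * 0.72 = 142.56
113 * 0.78 = 88.14
A_total = 142.56 + 88.14 = 230.7 m^2


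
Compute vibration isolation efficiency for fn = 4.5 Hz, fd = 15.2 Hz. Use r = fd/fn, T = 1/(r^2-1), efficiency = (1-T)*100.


r = 15.2 / 4.5 = 3.37778
r^2 - 1 = 3.37778^2 - 1 = 10.4094
T = 1/10.4094 = 0.096067
Efficiency = (1 - 0.096067)*100 = 90.393 %


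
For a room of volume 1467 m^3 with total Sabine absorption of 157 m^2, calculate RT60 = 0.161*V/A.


RT60 = 0.161 * 1467 / 157 = 1.5044 s


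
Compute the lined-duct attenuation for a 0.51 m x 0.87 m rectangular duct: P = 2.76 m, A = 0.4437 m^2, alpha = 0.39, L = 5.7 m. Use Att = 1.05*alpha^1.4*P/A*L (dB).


alpha^1.4 = 0.39^1.4 = 0.267603
Attenuation rate = 1.05 * alpha^1.4 * P / A
= 1.05 * 0.267603 * 2.76 / 0.4437 = 1.74783 dB/m
Total Att = 1.74783 * 5.7 = 9.9626 dB


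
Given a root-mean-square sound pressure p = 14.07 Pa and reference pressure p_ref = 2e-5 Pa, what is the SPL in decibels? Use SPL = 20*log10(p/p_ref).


p / p_ref = 14.07 / 2e-5 = 703500
SPL = 20 * log10(703500) = 116.95 dB


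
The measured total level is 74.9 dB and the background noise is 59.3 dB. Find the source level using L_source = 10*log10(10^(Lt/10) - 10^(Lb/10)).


10^(74.9/10) = 3.0903e+07
10^(59.3/10) = 851138
Difference = 3.0903e+07 - 851138 = 3.00519e+07
L_source = 10*log10(3.00519e+07) = 74.779 dB


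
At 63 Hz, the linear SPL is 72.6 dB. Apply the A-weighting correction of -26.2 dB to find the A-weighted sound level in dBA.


A-weighting table: 63 Hz -> -26.2 dB correction
SPL_A = SPL + correction = 72.6 + (-26.2) = 46.4 dBA


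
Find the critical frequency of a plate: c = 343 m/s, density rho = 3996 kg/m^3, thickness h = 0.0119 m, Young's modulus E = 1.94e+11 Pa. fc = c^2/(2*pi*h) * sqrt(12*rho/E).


12*rho/E = 12*3996/1.94e+11 = 2.47175e-07
sqrt(12*rho/E) = sqrt(2.47175e-07) = 0.000497167
c^2/(2*pi*h) = 343^2/(2*pi*0.0119) = 1.57348e+06
fc = 1.57348e+06 * 0.000497167 = 782.28 Hz


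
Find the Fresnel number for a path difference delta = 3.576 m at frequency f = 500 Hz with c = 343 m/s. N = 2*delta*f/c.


N = 2*delta*f/c = 2*delta/lambda, where lambda = c/f
lambda = 343 / 500 = 0.686 m
N = 2 * 3.576 / 0.686 = 10.426


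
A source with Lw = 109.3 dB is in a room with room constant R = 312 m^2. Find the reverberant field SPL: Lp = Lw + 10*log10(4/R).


4/R = 4/312 = 0.0128205
Lp = 109.3 + 10*log10(0.0128205) = 90.379 dB


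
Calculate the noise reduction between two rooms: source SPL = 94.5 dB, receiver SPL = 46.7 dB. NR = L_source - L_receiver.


NR = L_source - L_receiver (difference between source and receiving room levels)
NR = 94.5 - 46.7 = 47.8 dB


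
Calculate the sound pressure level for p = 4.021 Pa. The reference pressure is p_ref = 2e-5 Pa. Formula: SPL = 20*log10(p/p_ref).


p / p_ref = 4.021 / 2e-5 = 201050
SPL = 20 * log10(201050) = 106.07 dB


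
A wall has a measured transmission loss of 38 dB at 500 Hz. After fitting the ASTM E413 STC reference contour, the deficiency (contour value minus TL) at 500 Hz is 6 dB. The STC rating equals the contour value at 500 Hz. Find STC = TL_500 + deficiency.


By ASTM E413, STC = value of the fitted reference contour at 500 Hz.
Contour value at 500 Hz = TL_500 + deficiency = 38 + 6 = 44
STC = 44


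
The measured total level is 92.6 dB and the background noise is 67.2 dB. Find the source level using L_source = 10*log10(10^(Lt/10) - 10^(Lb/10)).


10^(92.6/10) = 1.8197e+09
10^(67.2/10) = 5.24807e+06
Difference = 1.8197e+09 - 5.24807e+06 = 1.81445e+09
L_source = 10*log10(1.81445e+09) = 92.587 dB


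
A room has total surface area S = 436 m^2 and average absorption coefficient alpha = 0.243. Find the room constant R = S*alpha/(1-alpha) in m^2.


R = 436 * 0.243 / (1 - 0.243) = 139.96 m^2


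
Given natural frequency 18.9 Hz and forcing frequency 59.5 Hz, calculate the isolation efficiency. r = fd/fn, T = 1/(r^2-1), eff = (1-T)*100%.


r = 59.5 / 18.9 = 3.14815
r^2 - 1 = 3.14815^2 - 1 = 8.91085
T = 1/8.91085 = 0.112223
Efficiency = (1 - 0.112223)*100 = 88.778 %


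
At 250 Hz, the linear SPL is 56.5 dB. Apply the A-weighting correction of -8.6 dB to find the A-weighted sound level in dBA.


A-weighting table: 250 Hz -> -8.6 dB correction
SPL_A = SPL + correction = 56.5 + (-8.6) = 47.9 dBA


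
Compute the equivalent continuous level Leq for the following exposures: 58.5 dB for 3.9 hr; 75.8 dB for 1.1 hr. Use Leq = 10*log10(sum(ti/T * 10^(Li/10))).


T_total = 3.9 + 1.1 = 5.0 hr
(3.9/5.0) * 10^(58.5/10) = 552198
(1.1/5.0) * 10^(75.8/10) = 8.36417e+06
Sum = 552198 + 8.36417e+06 = 8.91637e+06
Leq = 10*log10(8.91637e+06) = 69.502 dB


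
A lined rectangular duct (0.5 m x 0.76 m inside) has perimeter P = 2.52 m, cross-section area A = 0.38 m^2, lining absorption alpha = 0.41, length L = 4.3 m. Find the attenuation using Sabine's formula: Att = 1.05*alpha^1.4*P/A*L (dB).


alpha^1.4 = 0.41^1.4 = 0.28701
Attenuation rate = 1.05 * alpha^1.4 * P / A
= 1.05 * 0.28701 * 2.52 / 0.38 = 1.9985 dB/m
Total Att = 1.9985 * 4.3 = 8.5935 dB


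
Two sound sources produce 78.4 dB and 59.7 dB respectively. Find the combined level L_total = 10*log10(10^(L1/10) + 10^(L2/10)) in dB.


10^(78.4/10) = 6.91831e+07
10^(59.7/10) = 933254
Sum = 6.91831e+07 + 933254 = 7.01164e+07
L_total = 10*log10(7.01164e+07) = 78.458 dB


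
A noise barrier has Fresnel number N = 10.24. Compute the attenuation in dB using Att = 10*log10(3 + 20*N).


3 + 20*N = 3 + 20*10.24 = 207.8
Att = 10*log10(207.8) = 23.176 dB


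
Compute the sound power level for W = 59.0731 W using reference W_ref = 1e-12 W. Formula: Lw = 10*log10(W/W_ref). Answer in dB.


W / W_ref = 59.0731 / 1e-12 = 5.90731e+13
Lw = 10 * log10(5.90731e+13) = 137.71 dB


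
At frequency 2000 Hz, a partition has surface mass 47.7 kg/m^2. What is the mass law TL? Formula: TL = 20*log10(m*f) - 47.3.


m * f = 47.7 * 2000 = 95400
20*log10(95400) = 99.591 dB
TL = 99.591 - 47.3 = 52.291 dB


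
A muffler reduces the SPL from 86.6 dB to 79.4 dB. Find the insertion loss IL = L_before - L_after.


Insertion loss = SPL without muffler - SPL with muffler
IL = 86.6 - 79.4 = 7.2 dB


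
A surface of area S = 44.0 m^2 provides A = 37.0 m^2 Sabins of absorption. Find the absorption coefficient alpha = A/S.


Absorption coefficient = absorbed power / incident power
alpha = A / S = 37.0 / 44.0 = 0.84091


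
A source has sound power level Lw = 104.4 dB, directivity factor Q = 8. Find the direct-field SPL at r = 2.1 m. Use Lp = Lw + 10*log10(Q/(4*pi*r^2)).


4*pi*r^2 = 4*pi*2.1^2 = 55.4177 m^2
Q / (4*pi*r^2) = 8 / 55.4177 = 0.144358
Lp = 104.4 + 10*log10(0.144358) = 95.994 dB


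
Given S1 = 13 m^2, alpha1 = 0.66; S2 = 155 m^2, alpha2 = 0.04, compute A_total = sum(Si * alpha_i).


13 * 0.66 = 8.58
155 * 0.04 = 6.2
A_total = 8.58 + 6.2 = 14.78 m^2


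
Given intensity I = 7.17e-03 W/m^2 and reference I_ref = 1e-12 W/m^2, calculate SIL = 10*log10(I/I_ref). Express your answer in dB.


I / I_ref = 7.17e-03 / 1e-12 = 7.17e+09
SIL = 10 * log10(7.17e+09) = 98.555 dB


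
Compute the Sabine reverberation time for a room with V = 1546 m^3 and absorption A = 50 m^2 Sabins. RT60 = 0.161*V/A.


RT60 = 0.161 * 1546 / 50 = 4.9781 s


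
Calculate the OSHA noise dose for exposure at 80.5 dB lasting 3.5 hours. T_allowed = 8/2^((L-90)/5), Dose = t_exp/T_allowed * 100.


T_allowed = 8 / 2^((80.5 - 90)/5) = 29.8571 hr
Dose = 3.5 / 29.8571 * 100 = 11.723 %


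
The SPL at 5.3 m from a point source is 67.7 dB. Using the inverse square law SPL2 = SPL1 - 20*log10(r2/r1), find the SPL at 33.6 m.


r2/r1 = 33.6/5.3 = 6.33962
Correction = 20*log10(6.33962) = 16.0413 dB
SPL2 = 67.7 - 16.0413 = 51.659 dB


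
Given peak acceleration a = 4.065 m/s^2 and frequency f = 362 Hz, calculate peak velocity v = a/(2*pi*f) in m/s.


omega = 2*pi*f = 2*pi*362 = 2274.51 rad/s
v = a / omega = 4.065 / 2274.51 = 0.0017872 m/s


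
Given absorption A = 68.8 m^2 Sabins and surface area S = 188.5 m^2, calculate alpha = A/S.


Absorption coefficient = absorbed power / incident power
alpha = A / S = 68.8 / 188.5 = 0.36499


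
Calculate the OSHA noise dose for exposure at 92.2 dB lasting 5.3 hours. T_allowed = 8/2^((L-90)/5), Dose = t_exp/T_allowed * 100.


T_allowed = 8 / 2^((92.2 - 90)/5) = 5.89708 hr
Dose = 5.3 / 5.89708 * 100 = 89.875 %


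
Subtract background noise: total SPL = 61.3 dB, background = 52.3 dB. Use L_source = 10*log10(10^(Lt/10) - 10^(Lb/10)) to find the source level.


10^(61.3/10) = 1.34896e+06
10^(52.3/10) = 169824
Difference = 1.34896e+06 - 169824 = 1.17914e+06
L_source = 10*log10(1.17914e+06) = 60.716 dB


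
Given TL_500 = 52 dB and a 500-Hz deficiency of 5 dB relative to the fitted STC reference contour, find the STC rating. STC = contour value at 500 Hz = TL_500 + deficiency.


By ASTM E413, STC = value of the fitted reference contour at 500 Hz.
Contour value at 500 Hz = TL_500 + deficiency = 52 + 5 = 57
STC = 57


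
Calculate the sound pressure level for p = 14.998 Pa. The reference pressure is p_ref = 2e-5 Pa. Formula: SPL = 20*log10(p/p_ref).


p / p_ref = 14.998 / 2e-5 = 749900
SPL = 20 * log10(749900) = 117.5 dB


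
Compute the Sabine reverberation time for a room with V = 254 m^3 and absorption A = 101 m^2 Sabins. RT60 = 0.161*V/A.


RT60 = 0.161 * 254 / 101 = 0.40489 s


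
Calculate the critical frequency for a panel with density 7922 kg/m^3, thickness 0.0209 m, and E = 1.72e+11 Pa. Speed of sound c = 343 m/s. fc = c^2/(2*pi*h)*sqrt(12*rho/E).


12*rho/E = 12*7922/1.72e+11 = 5.52698e-07
sqrt(12*rho/E) = sqrt(5.52698e-07) = 0.000743437
c^2/(2*pi*h) = 343^2/(2*pi*0.0209) = 895905
fc = 895905 * 0.000743437 = 666.05 Hz


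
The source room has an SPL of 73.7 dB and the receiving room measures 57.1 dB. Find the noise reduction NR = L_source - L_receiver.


NR = L_source - L_receiver (difference between source and receiving room levels)
NR = 73.7 - 57.1 = 16.6 dB


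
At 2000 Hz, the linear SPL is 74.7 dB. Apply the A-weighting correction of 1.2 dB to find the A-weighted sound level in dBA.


A-weighting table: 2000 Hz -> 1.2 dB correction
SPL_A = SPL + correction = 74.7 + (1.2) = 75.9 dBA


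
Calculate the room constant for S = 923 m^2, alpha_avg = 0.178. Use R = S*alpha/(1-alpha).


R = 923 * 0.178 / (1 - 0.178) = 199.87 m^2


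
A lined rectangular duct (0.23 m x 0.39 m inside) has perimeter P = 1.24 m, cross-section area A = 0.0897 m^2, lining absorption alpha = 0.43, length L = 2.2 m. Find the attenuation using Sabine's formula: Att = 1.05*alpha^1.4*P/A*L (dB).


alpha^1.4 = 0.43^1.4 = 0.3068
Attenuation rate = 1.05 * alpha^1.4 * P / A
= 1.05 * 0.3068 * 1.24 / 0.0897 = 4.45322 dB/m
Total Att = 4.45322 * 2.2 = 9.7971 dB


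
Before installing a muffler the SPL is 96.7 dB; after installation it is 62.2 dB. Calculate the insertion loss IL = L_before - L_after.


Insertion loss = SPL without muffler - SPL with muffler
IL = 96.7 - 62.2 = 34.5 dB


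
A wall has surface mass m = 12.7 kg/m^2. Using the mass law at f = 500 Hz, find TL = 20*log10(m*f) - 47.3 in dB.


m * f = 12.7 * 500 = 6350
20*log10(6350) = 76.0555 dB
TL = 76.0555 - 47.3 = 28.755 dB


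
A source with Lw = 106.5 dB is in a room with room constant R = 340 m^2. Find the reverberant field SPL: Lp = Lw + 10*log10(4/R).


4/R = 4/340 = 0.0117647
Lp = 106.5 + 10*log10(0.0117647) = 87.206 dB


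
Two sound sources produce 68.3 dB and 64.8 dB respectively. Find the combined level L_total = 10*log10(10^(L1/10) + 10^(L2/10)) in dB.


10^(68.3/10) = 6.76083e+06
10^(64.8/10) = 3.01995e+06
Sum = 6.76083e+06 + 3.01995e+06 = 9.78078e+06
L_total = 10*log10(9.78078e+06) = 69.904 dB


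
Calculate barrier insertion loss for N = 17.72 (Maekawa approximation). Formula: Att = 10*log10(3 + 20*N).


3 + 20*N = 3 + 20*17.72 = 357.4
Att = 10*log10(357.4) = 25.532 dB


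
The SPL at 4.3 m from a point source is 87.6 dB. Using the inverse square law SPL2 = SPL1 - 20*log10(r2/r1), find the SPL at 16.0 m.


r2/r1 = 16.0/4.3 = 3.72093
Correction = 20*log10(3.72093) = 11.413 dB
SPL2 = 87.6 - 11.413 = 76.187 dB


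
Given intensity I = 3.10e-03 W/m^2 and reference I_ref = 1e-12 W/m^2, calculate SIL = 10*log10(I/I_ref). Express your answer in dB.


I / I_ref = 3.10e-03 / 1e-12 = 3.1e+09
SIL = 10 * log10(3.1e+09) = 94.914 dB


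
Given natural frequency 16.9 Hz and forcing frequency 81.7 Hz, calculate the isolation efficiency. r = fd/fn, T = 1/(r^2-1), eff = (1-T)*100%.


r = 81.7 / 16.9 = 4.83432
r^2 - 1 = 4.83432^2 - 1 = 22.3706
T = 1/22.3706 = 0.0447015
Efficiency = (1 - 0.0447015)*100 = 95.53 %


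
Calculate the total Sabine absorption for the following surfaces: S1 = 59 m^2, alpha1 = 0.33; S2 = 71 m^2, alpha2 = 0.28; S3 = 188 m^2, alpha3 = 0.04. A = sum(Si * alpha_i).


59 * 0.33 = 19.47
71 * 0.28 = 19.88
188 * 0.04 = 7.52
A_total = 19.47 + 19.88 + 7.52 = 46.87 m^2


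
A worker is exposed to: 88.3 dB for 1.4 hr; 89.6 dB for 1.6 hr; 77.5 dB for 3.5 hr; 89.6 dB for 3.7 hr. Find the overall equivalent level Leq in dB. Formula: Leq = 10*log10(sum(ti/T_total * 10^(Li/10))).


T_total = 1.4 + 1.6 + 3.5 + 3.7 = 10.2 hr
(1.4/10.2) * 10^(88.3/10) = 9.27957e+07
(1.6/10.2) * 10^(89.6/10) = 1.43061e+08
(3.5/10.2) * 10^(77.5/10) = 1.9296e+07
(3.7/10.2) * 10^(89.6/10) = 3.30827e+08
Sum = 9.27957e+07 + 1.43061e+08 + 1.9296e+07 + 3.30827e+08 = 5.8598e+08
Leq = 10*log10(5.8598e+08) = 87.679 dB


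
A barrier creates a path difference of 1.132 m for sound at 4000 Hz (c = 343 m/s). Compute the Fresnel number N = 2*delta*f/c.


N = 2*delta*f/c = 2*delta/lambda, where lambda = c/f
lambda = 343 / 4000 = 0.08575 m
N = 2 * 1.132 / 0.08575 = 26.402


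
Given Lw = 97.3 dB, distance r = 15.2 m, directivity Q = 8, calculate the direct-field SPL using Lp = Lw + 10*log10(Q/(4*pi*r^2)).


4*pi*r^2 = 4*pi*15.2^2 = 2903.33 m^2
Q / (4*pi*r^2) = 8 / 2903.33 = 0.00275546
Lp = 97.3 + 10*log10(0.00275546) = 71.702 dB


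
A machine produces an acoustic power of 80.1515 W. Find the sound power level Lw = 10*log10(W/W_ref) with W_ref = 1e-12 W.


W / W_ref = 80.1515 / 1e-12 = 8.01515e+13
Lw = 10 * log10(8.01515e+13) = 139.04 dB


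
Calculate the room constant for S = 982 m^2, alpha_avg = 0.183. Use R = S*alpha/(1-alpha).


R = 982 * 0.183 / (1 - 0.183) = 219.96 m^2


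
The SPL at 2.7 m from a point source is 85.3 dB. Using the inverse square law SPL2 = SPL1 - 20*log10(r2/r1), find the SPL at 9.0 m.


r2/r1 = 9.0/2.7 = 3.33333
Correction = 20*log10(3.33333) = 10.4576 dB
SPL2 = 85.3 - 10.4576 = 74.842 dB


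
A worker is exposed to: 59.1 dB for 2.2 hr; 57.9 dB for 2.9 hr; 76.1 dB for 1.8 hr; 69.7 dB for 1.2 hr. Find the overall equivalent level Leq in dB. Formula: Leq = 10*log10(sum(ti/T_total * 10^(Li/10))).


T_total = 2.2 + 2.9 + 1.8 + 1.2 = 8.1 hr
(2.2/8.1) * 10^(59.1/10) = 220769
(2.9/8.1) * 10^(57.9/10) = 220756
(1.8/8.1) * 10^(76.1/10) = 9.0529e+06
(1.2/8.1) * 10^(69.7/10) = 1.3826e+06
Sum = 220769 + 220756 + 9.0529e+06 + 1.3826e+06 = 1.0877e+07
Leq = 10*log10(1.0877e+07) = 70.365 dB


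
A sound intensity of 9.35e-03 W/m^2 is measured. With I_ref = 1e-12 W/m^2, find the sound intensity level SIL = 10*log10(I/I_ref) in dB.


I / I_ref = 9.35e-03 / 1e-12 = 9.35e+09
SIL = 10 * log10(9.35e+09) = 99.708 dB


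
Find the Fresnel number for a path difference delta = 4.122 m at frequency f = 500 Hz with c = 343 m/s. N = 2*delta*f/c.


N = 2*delta*f/c = 2*delta/lambda, where lambda = c/f
lambda = 343 / 500 = 0.686 m
N = 2 * 4.122 / 0.686 = 12.017


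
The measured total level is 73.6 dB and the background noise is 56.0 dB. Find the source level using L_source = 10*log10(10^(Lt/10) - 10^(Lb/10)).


10^(73.6/10) = 2.29087e+07
10^(56.0/10) = 398107
Difference = 2.29087e+07 - 398107 = 2.25106e+07
L_source = 10*log10(2.25106e+07) = 73.524 dB


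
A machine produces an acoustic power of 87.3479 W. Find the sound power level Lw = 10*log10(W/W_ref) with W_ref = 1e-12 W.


W / W_ref = 87.3479 / 1e-12 = 8.73479e+13
Lw = 10 * log10(8.73479e+13) = 139.41 dB


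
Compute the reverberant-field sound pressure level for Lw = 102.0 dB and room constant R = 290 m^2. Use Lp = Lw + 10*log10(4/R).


4/R = 4/290 = 0.0137931
Lp = 102.0 + 10*log10(0.0137931) = 83.397 dB


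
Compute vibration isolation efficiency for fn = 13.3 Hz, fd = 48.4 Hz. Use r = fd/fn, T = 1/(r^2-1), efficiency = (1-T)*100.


r = 48.4 / 13.3 = 3.6391
r^2 - 1 = 3.6391^2 - 1 = 12.243
T = 1/12.243 = 0.0816793
Efficiency = (1 - 0.0816793)*100 = 91.832 %


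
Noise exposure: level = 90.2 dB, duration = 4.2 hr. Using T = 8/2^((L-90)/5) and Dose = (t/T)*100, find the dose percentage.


T_allowed = 8 / 2^((90.2 - 90)/5) = 7.78124 hr
Dose = 4.2 / 7.78124 * 100 = 53.976 %


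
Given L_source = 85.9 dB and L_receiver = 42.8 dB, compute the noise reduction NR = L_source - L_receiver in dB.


NR = L_source - L_receiver (difference between source and receiving room levels)
NR = 85.9 - 42.8 = 43.1 dB


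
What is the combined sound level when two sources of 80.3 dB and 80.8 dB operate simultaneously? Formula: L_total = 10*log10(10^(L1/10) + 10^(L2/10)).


10^(80.3/10) = 1.07152e+08
10^(80.8/10) = 1.20226e+08
Sum = 1.07152e+08 + 1.20226e+08 = 2.27378e+08
L_total = 10*log10(2.27378e+08) = 83.567 dB


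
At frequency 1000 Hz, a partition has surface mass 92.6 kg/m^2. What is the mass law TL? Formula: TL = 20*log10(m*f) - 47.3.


m * f = 92.6 * 1000 = 92600
20*log10(92600) = 99.3322 dB
TL = 99.3322 - 47.3 = 52.032 dB


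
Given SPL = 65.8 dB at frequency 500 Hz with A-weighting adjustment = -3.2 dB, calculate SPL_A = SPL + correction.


A-weighting table: 500 Hz -> -3.2 dB correction
SPL_A = SPL + correction = 65.8 + (-3.2) = 62.6 dBA


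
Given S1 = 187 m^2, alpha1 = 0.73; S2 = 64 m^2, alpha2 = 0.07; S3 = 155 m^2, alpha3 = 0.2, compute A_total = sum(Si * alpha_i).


187 * 0.73 = 136.51
64 * 0.07 = 4.48
155 * 0.2 = 31
A_total = 136.51 + 4.48 + 31 = 171.99 m^2


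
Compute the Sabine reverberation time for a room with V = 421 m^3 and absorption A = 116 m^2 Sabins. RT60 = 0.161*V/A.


RT60 = 0.161 * 421 / 116 = 0.58432 s
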